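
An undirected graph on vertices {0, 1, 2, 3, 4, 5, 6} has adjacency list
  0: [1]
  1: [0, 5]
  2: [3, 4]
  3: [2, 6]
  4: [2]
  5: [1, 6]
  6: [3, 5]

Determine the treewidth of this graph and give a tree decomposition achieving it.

Treewidth 1.
One optimal decomposition is:
Bags: B1 = {0, 1}  B2 = {1, 5}  B3 = {5, 6}  B4 = {3, 6}  B5 = {2, 3}  B6 = {2, 4}
Tree: B1–B2, B2–B3, B3–B4, B4–B5, B5–B6

Each bag holds 2 vertices, so the decomposition has width 1, which upper-bounds the treewidth. Since G has at least one edge (e.g. 0–1), it is not an edgeless graph, so tw(G) ≥ 1. Therefore the treewidth is 1.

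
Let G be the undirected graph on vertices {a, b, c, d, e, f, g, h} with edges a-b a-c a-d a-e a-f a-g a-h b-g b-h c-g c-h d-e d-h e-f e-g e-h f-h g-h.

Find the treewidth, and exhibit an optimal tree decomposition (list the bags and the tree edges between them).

The largest bag has 4 vertices, giving width 3; this decomposition certifies tw(G) ≤ 3. On the other hand G contains the 4-clique {a, d, e, h}. A clique must lie in a single bag of any decomposition, so no decomposition can have width below 3. Therefore the treewidth is 3.

Treewidth 3.
One such decomposition:
Bags: B1 = {a, c, g, h}  B2 = {a, e, g, h}  B3 = {a, d, e, h}  B4 = {a, b, g, h}  B5 = {a, e, f, h}
Tree: B1–B2, B2–B3, B1–B4, B2–B5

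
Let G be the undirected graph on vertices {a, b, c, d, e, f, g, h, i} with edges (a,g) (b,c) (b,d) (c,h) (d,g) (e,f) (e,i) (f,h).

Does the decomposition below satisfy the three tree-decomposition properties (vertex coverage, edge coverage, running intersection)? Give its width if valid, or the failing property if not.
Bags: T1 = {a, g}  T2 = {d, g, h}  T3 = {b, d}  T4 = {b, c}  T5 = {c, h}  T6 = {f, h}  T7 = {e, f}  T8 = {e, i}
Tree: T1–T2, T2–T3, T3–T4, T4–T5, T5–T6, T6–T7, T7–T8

No — bags containing vertex h are not connected in the tree.

A tree decomposition must satisfy three properties: every vertex lies in some bag; for every edge, both endpoints lie together in some bag; and for every vertex, the bags containing it form a connected subtree. Here bags containing vertex h are not connected in the tree, so the decomposition is invalid.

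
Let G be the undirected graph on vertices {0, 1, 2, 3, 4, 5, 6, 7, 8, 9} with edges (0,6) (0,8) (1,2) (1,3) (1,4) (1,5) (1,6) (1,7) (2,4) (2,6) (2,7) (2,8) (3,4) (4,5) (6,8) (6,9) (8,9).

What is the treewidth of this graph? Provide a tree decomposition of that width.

The largest bag has 3 vertices, giving width 2; this decomposition certifies tw(G) ≤ 2. For the lower bound, the 3 vertices {0, 6, 8} are pairwise adjacent, and any tree decomposition puts a clique entirely inside one bag — forcing width ≥ 2. Hence tw(G) = 2 exactly.

Treewidth 2.
One such decomposition:
Bags: B1 = {1, 2, 4}  B2 = {1, 2, 6}  B3 = {1, 2, 7}  B4 = {2, 6, 8}  B5 = {0, 6, 8}  B6 = {1, 4, 5}  B7 = {1, 3, 4}  B8 = {6, 8, 9}
Tree: B1–B2, B2–B3, B2–B4, B4–B5, B1–B6, B6–B7, B5–B8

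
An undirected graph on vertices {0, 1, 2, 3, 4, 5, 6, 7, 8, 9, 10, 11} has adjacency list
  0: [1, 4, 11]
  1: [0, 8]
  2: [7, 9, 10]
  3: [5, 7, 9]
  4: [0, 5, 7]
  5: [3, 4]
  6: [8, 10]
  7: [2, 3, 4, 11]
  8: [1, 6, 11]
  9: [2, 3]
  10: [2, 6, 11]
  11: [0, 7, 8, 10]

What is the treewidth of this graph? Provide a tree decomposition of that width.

Treewidth 3.
One optimal decomposition is:
Bags: B1 = {1, 6, 8, 10}  B2 = {1, 8, 10, 11}  B3 = {0, 1, 10, 11}  B4 = {0, 2, 10, 11}  B5 = {0, 2, 7, 11}  B6 = {0, 2, 4, 7}  B7 = {2, 4, 7, 9}  B8 = {3, 4, 7, 9}  B9 = {3, 4, 5, 9}
Tree: B1–B2, B2–B3, B3–B4, B4–B5, B5–B6, B6–B7, B7–B8, B8–B9

Every bag has size at most 4, so the width is 4 − 1 = 3 and tw(G) ≤ 3. For the lower bound: the 4 vertex sets {1,6,8}, {10}, {11}, {0,2,4,7} are disjoint, each induces a connected subgraph, and every pair is joined by at least one edge of G. Contracting each set to a single vertex therefore yields K_{4} as a minor, and since treewidth is minor-monotone, tw(G) ≥ tw(K_{4}) = 3. Therefore the treewidth is 3.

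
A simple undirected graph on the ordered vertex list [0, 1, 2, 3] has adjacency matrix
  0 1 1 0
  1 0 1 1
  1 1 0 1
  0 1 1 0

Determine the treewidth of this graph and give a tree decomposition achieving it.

Each bag holds 3 vertices, so the decomposition has width 2, which upper-bounds the treewidth. Conversely, {0, 1, 2} is a clique of size 3, and the vertices of any clique must share a bag in every tree decomposition; so some bag has ≥ 3 vertices and tw(G) ≥ 2. The upper and lower bounds meet at 2, so that is the treewidth.

Treewidth 2.
Bags: B1 = {0, 1, 2}  B2 = {1, 2, 3}
Tree: B1–B2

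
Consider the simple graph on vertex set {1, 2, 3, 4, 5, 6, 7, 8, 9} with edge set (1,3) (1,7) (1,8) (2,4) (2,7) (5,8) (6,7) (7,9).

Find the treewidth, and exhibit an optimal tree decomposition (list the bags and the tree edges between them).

Treewidth 1.
Bags: B1 = {1, 7}  B2 = {2, 7}  B3 = {1, 8}  B4 = {1, 3}  B5 = {7, 9}  B6 = {2, 4}  B7 = {6, 7}  B8 = {5, 8}
Tree: B1–B2, B1–B3, B3–B4, B2–B5, B2–B6, B2–B7, B3–B8

Each bag holds 2 vertices, so the decomposition has width 1, which upper-bounds the treewidth. Since G has at least one edge (e.g. 1–7), it is not an edgeless graph, so tw(G) ≥ 1. Combining the bounds, tw(G) = 1.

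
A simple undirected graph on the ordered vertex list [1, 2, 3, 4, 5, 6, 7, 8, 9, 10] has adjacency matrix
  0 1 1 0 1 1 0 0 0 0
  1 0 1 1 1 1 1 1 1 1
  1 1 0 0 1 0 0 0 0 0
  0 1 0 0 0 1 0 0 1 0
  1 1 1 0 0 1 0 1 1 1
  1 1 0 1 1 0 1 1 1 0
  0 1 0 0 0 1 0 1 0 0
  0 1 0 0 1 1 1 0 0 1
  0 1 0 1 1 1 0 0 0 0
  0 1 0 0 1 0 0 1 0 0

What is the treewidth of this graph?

3

A width-3 tree decomposition is:
Bags: B1 = {2, 5, 6, 9}  B2 = {2, 5, 6, 8}  B3 = {1, 2, 5, 6}  B4 = {2, 4, 6, 9}  B5 = {1, 2, 3, 5}  B6 = {2, 5, 8, 10}  B7 = {2, 6, 7, 8}
Tree: B1–B2, B1–B3, B1–B4, B3–B5, B2–B6, B2–B7
Each bag holds 4 vertices, so the decomposition has width 3, which upper-bounds the treewidth. Conversely, {2, 4, 6, 9} is a clique of size 4, and the vertices of any clique must share a bag in every tree decomposition; so some bag has ≥ 4 vertices and tw(G) ≥ 3. The upper and lower bounds meet at 3, so that is the treewidth.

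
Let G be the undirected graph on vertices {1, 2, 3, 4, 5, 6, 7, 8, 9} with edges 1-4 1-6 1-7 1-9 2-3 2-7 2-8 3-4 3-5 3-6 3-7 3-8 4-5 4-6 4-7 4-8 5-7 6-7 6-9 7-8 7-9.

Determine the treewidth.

3

A width-3 tree decomposition is:
Bags: B1 = {2, 3, 7, 8}  B2 = {3, 4, 7, 8}  B3 = {3, 4, 5, 7}  B4 = {3, 4, 6, 7}  B5 = {1, 4, 6, 7}  B6 = {1, 6, 7, 9}
Tree: B1–B2, B2–B3, B3–B4, B4–B5, B5–B6
Each bag holds 4 vertices, so the decomposition has width 3, which upper-bounds the treewidth. Conversely, {1, 6, 7, 9} is a clique of size 4, and the vertices of any clique must share a bag in every tree decomposition; so some bag has ≥ 4 vertices and tw(G) ≥ 3. The upper and lower bounds meet at 3, so that is the treewidth.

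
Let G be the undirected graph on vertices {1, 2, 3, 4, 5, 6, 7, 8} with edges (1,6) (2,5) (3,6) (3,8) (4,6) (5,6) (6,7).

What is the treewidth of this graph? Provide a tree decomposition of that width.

Each bag holds 2 vertices, so the decomposition has width 1, which upper-bounds the treewidth. Any graph with an edge has treewidth ≥ 1, and G has the edge 6–5. The upper and lower bounds meet at 1, so that is the treewidth.

Treewidth 1.
One such decomposition:
Bags: B1 = {5, 6}  B2 = {2, 5}  B3 = {4, 6}  B4 = {3, 6}  B5 = {3, 8}  B6 = {6, 7}  B7 = {1, 6}
Tree: B1–B2, B1–B3, B3–B4, B4–B5, B3–B6, B3–B7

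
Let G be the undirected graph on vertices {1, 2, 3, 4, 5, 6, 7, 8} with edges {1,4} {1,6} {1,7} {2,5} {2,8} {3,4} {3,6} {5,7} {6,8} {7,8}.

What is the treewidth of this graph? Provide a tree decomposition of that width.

Treewidth 2.
Bags: B1 = {2, 5, 7}  B2 = {2, 7, 8}  B3 = {1, 7, 8}  B4 = {1, 6, 8}  B5 = {1, 4, 6}  B6 = {3, 4, 6}
Tree: B1–B2, B2–B3, B3–B4, B4–B5, B5–B6

Every bag has size at most 3, so the width is 3 − 1 = 2 and tw(G) ≤ 2. For the lower bound, G contains the cycle 5–2–8–7–5, so G is not a forest; only forests have treewidth ≤ 1, hence tw(G) ≥ 2. Hence tw(G) = 2 exactly.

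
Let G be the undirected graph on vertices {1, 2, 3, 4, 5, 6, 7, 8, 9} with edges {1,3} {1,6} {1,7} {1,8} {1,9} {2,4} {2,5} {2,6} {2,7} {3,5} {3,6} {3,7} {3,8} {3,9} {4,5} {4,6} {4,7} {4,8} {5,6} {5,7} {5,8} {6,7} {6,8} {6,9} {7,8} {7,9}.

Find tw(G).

A width-4 tree decomposition is:
Bags: B1 = {4, 5, 6, 7, 8}  B2 = {2, 4, 5, 6, 7}  B3 = {3, 5, 6, 7, 8}  B4 = {1, 3, 6, 7, 8}  B5 = {1, 3, 6, 7, 9}
Tree: B1–B2, B1–B3, B3–B4, B4–B5
The largest bag has 5 vertices, giving width 4; this decomposition certifies tw(G) ≤ 4. For the lower bound, the 5 vertices {2, 4, 5, 6, 7} are pairwise adjacent, and any tree decomposition puts a clique entirely inside one bag — forcing width ≥ 4. Combining the bounds, tw(G) = 4.

4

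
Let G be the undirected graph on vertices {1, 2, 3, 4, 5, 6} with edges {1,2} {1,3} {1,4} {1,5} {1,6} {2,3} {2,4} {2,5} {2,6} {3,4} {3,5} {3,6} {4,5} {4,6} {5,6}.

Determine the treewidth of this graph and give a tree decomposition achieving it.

With just one bag of size 6, the width is 6 − 1 = 5, so tw(G) ≤ 5. For the lower bound, the 6 vertices {1, 2, 3, 4, 5, 6} are pairwise adjacent, and any tree decomposition puts a clique entirely inside one bag — forcing width ≥ 5. Hence tw(G) = 5 exactly.

Treewidth 5.
One such decomposition:
Bags: B1 = {1, 2, 3, 4, 5, 6}
Tree: (single bag)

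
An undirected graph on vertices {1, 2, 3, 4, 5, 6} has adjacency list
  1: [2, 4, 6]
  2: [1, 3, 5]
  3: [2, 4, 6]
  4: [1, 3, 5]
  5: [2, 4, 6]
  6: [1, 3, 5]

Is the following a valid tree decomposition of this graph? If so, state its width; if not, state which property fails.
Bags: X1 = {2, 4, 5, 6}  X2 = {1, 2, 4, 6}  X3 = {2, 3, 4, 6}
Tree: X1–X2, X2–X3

Yes; width 3.

Vertex coverage: the bags together contain {1, 2, 3, 4, 5, 6}, the full vertex set. Edge coverage: each edge of G has both endpoints in at least one bag. Running intersection: for every vertex, the bags containing it form a connected subtree. All three properties hold, so this is a valid tree decomposition of width max|bag| − 1 = 3, and hence tw(G) ≤ 3.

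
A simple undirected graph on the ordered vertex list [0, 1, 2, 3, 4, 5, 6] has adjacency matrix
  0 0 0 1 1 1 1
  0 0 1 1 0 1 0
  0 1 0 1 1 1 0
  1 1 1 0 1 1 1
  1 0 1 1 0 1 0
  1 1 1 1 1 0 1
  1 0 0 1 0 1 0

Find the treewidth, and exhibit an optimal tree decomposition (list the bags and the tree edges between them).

Treewidth 3.
One such decomposition:
Bags: B1 = {0, 3, 4, 5}  B2 = {0, 3, 5, 6}  B3 = {2, 3, 4, 5}  B4 = {1, 2, 3, 5}
Tree: B1–B2, B1–B3, B3–B4

Every bag has size at most 4, so the width is 4 − 1 = 3 and tw(G) ≤ 3. For the lower bound, the 4 vertices {0, 3, 4, 5} are pairwise adjacent, and any tree decomposition puts a clique entirely inside one bag — forcing width ≥ 3. Therefore the treewidth is 3.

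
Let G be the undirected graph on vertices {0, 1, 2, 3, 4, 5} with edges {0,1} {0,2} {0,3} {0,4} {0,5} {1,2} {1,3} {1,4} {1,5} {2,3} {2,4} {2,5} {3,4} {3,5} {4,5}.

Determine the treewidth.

5

A width-5 tree decomposition is:
Bags: B1 = {0, 1, 2, 3, 4, 5}
Tree: (single bag)
A single bag containing all 6 vertices is trivially a valid decomposition of width 5. Conversely, {0, 1, 2, 3, 4, 5} is a clique of size 6, and the vertices of any clique must share a bag in every tree decomposition; so some bag has ≥ 6 vertices and tw(G) ≥ 5. Combining the bounds, tw(G) = 5.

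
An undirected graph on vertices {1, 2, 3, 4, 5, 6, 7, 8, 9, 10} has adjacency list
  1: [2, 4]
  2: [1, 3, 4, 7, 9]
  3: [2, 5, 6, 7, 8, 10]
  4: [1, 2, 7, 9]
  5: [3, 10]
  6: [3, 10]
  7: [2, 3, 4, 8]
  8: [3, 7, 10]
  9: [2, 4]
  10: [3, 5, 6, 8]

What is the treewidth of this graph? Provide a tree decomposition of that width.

Treewidth 2.
One optimal decomposition is:
Bags: B1 = {1, 2, 4}  B2 = {2, 4, 7}  B3 = {2, 3, 7}  B4 = {3, 7, 8}  B5 = {2, 4, 9}  B6 = {3, 8, 10}  B7 = {3, 6, 10}  B8 = {3, 5, 10}
Tree: B1–B2, B2–B3, B3–B4, B2–B5, B4–B6, B6–B7, B7–B8

Every bag has size at most 3, so the width is 3 − 1 = 2 and tw(G) ≤ 2. On the other hand G contains the 3-clique {1, 2, 4}. A clique must lie in a single bag of any decomposition, so no decomposition can have width below 2. Therefore the treewidth is 2.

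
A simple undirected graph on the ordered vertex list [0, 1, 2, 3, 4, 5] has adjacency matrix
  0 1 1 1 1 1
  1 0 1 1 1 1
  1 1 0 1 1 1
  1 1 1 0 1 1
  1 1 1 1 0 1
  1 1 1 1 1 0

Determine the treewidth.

5

A width-5 tree decomposition is:
Bags: B1 = {0, 1, 2, 3, 4, 5}
Tree: (single bag)
With just one bag of size 6, the width is 6 − 1 = 5, so tw(G) ≤ 5. For the lower bound, the 6 vertices {0, 1, 2, 3, 4, 5} are pairwise adjacent, and any tree decomposition puts a clique entirely inside one bag — forcing width ≥ 5. Therefore the treewidth is 5.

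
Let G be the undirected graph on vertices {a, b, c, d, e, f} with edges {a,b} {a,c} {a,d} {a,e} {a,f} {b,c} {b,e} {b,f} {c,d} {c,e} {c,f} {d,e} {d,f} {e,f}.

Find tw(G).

4

A width-4 tree decomposition is:
Bags: B1 = {a, c, d, e, f}  B2 = {a, b, c, e, f}
Tree: B1–B2
Every bag has size at most 5, so the width is 5 − 1 = 4 and tw(G) ≤ 4. For the lower bound, the 5 vertices {a, c, d, e, f} are pairwise adjacent, and any tree decomposition puts a clique entirely inside one bag — forcing width ≥ 4. Combining the bounds, tw(G) = 4.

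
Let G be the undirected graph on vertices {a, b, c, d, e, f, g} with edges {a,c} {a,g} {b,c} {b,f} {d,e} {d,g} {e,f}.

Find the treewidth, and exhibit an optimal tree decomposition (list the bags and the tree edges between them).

Treewidth 2.
One optimal decomposition is:
Bags: B1 = {a, b, c}  B2 = {a, b, f}  B3 = {a, e, f}  B4 = {a, d, e}  B5 = {a, d, g}
Tree: B1–B2, B2–B3, B3–B4, B4–B5

Every bag has size at most 3, so the width is 3 − 1 = 2 and tw(G) ≤ 2. For the lower bound, G contains the cycle a–c–b–f–e–d–g–a, so G is not a forest; only forests have treewidth ≤ 1, hence tw(G) ≥ 2. The upper and lower bounds meet at 2, so that is the treewidth.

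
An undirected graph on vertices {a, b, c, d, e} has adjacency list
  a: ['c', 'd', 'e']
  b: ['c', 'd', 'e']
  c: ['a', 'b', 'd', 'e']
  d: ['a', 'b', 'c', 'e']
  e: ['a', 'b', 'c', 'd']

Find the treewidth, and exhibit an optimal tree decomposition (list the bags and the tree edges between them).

Every bag has size at most 4, so the width is 4 − 1 = 3 and tw(G) ≤ 3. For the lower bound, the 4 vertices {a, c, d, e} are pairwise adjacent, and any tree decomposition puts a clique entirely inside one bag — forcing width ≥ 3. Combining the bounds, tw(G) = 3.

Treewidth 3.
One such decomposition:
Bags: B1 = {a, c, d, e}  B2 = {b, c, d, e}
Tree: B1–B2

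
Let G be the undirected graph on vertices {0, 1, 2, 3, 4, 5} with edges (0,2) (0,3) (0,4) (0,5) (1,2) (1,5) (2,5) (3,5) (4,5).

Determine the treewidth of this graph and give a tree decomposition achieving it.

Treewidth 2.
Bags: B1 = {0, 2, 5}  B2 = {1, 2, 5}  B3 = {0, 3, 5}  B4 = {0, 4, 5}
Tree: B1–B2, B1–B3, B1–B4

Each bag holds 3 vertices, so the decomposition has width 2, which upper-bounds the treewidth. On the other hand G contains the 3-clique {0, 2, 5}. A clique must lie in a single bag of any decomposition, so no decomposition can have width below 2. Therefore the treewidth is 2.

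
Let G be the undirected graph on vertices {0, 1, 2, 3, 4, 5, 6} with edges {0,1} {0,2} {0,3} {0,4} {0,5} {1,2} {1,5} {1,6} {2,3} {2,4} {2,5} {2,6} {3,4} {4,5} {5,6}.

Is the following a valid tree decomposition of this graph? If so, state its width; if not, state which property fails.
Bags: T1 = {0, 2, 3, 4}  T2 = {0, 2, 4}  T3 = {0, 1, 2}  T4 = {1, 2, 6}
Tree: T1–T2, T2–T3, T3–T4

A tree decomposition must satisfy three properties: every vertex lies in some bag; for every edge, both endpoints lie together in some bag; and for every vertex, the bags containing it form a connected subtree. Here vertex 5 appears in no bag, so the decomposition is invalid.

No — vertex 5 appears in no bag.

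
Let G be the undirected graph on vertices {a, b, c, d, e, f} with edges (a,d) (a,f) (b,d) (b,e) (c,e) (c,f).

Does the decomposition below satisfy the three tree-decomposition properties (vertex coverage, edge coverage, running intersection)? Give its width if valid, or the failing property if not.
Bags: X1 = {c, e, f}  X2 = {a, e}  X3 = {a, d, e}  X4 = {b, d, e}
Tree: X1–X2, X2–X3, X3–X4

No — edge (f,a) lies in no bag.

A tree decomposition must satisfy three properties: every vertex lies in some bag; for every edge, both endpoints lie together in some bag; and for every vertex, the bags containing it form a connected subtree. Here edge (f,a) lies in no bag, so the decomposition is invalid.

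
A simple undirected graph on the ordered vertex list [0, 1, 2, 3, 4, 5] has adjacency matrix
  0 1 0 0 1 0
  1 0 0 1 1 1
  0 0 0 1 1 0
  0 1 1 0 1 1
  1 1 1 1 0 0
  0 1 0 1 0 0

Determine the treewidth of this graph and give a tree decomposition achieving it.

The largest bag has 3 vertices, giving width 2; this decomposition certifies tw(G) ≤ 2. Conversely, {0, 1, 4} is a clique of size 3, and the vertices of any clique must share a bag in every tree decomposition; so some bag has ≥ 3 vertices and tw(G) ≥ 2. Combining the bounds, tw(G) = 2.

Treewidth 2.
One optimal decomposition is:
Bags: B1 = {2, 3, 4}  B2 = {1, 3, 4}  B3 = {1, 3, 5}  B4 = {0, 1, 4}
Tree: B1–B2, B2–B3, B2–B4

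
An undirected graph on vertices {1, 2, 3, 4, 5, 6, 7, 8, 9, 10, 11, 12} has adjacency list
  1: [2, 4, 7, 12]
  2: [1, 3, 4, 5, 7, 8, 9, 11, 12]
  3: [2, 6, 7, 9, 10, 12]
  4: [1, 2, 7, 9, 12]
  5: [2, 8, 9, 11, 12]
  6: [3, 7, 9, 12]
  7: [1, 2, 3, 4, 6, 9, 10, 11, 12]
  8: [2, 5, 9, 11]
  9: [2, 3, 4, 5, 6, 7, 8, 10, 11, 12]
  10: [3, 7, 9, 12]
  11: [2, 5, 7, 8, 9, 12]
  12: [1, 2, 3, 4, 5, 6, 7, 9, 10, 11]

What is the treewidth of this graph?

A width-4 tree decomposition is:
Bags: B1 = {2, 4, 7, 9, 12}  B2 = {2, 7, 9, 11, 12}  B3 = {2, 5, 9, 11, 12}  B4 = {2, 3, 7, 9, 12}  B5 = {2, 5, 8, 9, 11}  B6 = {3, 7, 9, 10, 12}  B7 = {1, 2, 4, 7, 12}  B8 = {3, 6, 7, 9, 12}
Tree: B1–B2, B2–B3, B2–B4, B3–B5, B4–B6, B1–B7, B6–B8
Every bag has size at most 5, so the width is 5 − 1 = 4 and tw(G) ≤ 4. Conversely, {1, 2, 4, 7, 12} is a clique of size 5, and the vertices of any clique must share a bag in every tree decomposition; so some bag has ≥ 5 vertices and tw(G) ≥ 4. Therefore the treewidth is 4.

4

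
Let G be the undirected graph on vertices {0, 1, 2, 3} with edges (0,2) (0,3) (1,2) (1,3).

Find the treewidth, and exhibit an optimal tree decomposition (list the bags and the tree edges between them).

The largest bag has 3 vertices, giving width 2; this decomposition certifies tw(G) ≤ 2. For the lower bound, G contains the cycle 2–0–3–1–2, so G is not a forest; only forests have treewidth ≤ 1, hence tw(G) ≥ 2. Combining the bounds, tw(G) = 2.

Treewidth 2.
One such decomposition:
Bags: B1 = {0, 2, 3}  B2 = {1, 2, 3}
Tree: B1–B2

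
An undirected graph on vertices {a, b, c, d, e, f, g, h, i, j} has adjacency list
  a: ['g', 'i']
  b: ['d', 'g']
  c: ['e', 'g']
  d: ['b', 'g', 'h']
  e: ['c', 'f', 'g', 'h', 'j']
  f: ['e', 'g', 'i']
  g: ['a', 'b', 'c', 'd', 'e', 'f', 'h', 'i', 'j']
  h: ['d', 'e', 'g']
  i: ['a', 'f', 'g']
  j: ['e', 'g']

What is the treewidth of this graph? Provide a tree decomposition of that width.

Treewidth 2.
One such decomposition:
Bags: B1 = {e, f, g}  B2 = {f, g, i}  B3 = {e, g, h}  B4 = {e, g, j}  B5 = {a, g, i}  B6 = {d, g, h}  B7 = {c, e, g}  B8 = {b, d, g}
Tree: B1–B2, B1–B3, B3–B4, B2–B5, B3–B6, B3–B7, B6–B8

The largest bag has 3 vertices, giving width 2; this decomposition certifies tw(G) ≤ 2. For the lower bound, the 3 vertices {d, g, h} are pairwise adjacent, and any tree decomposition puts a clique entirely inside one bag — forcing width ≥ 2. Hence tw(G) = 2 exactly.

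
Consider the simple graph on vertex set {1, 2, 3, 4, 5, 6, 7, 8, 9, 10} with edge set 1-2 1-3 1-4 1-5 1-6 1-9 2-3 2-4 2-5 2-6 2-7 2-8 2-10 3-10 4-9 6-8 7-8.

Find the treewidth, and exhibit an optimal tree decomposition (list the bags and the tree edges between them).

Treewidth 2.
One optimal decomposition is:
Bags: B1 = {1, 2, 6}  B2 = {2, 6, 8}  B3 = {1, 2, 4}  B4 = {1, 2, 5}  B5 = {1, 2, 3}  B6 = {2, 3, 10}  B7 = {1, 4, 9}  B8 = {2, 7, 8}
Tree: B1–B2, B1–B3, B3–B4, B3–B5, B5–B6, B3–B7, B2–B8

Each bag holds 3 vertices, so the decomposition has width 2, which upper-bounds the treewidth. On the other hand G contains the 3-clique {1, 4, 9}. A clique must lie in a single bag of any decomposition, so no decomposition can have width below 2. The upper and lower bounds meet at 2, so that is the treewidth.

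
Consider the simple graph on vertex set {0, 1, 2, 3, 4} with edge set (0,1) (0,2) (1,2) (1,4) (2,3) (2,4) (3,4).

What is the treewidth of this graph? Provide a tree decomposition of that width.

The largest bag has 3 vertices, giving width 2; this decomposition certifies tw(G) ≤ 2. Conversely, {0, 1, 2} is a clique of size 3, and the vertices of any clique must share a bag in every tree decomposition; so some bag has ≥ 3 vertices and tw(G) ≥ 2. Therefore the treewidth is 2.

Treewidth 2.
One optimal decomposition is:
Bags: B1 = {1, 2, 4}  B2 = {0, 1, 2}  B3 = {2, 3, 4}
Tree: B1–B2, B1–B3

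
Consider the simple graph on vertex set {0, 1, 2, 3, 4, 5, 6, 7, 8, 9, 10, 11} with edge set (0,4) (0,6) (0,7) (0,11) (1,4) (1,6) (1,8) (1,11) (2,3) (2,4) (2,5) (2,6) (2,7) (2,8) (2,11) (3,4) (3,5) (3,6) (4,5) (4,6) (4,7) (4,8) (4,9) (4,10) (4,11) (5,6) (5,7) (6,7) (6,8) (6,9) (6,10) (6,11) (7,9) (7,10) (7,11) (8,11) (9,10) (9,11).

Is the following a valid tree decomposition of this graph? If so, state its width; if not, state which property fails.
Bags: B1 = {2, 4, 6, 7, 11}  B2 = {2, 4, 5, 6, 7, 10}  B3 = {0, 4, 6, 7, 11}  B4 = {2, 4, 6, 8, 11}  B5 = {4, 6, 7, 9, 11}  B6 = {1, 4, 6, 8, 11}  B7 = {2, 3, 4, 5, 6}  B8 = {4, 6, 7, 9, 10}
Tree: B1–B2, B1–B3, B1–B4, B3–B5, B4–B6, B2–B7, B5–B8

No — bags containing vertex 10 are not connected in the tree.

A tree decomposition must satisfy three properties: every vertex lies in some bag; for every edge, both endpoints lie together in some bag; and for every vertex, the bags containing it form a connected subtree. Here bags containing vertex 10 are not connected in the tree, so the decomposition is invalid.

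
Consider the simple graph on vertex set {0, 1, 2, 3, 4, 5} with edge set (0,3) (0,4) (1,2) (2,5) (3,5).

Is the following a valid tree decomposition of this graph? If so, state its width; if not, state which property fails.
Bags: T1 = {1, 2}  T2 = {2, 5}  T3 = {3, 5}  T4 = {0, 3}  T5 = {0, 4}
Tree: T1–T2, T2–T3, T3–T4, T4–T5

Every vertex of G appears in some bag (union = {0, 1, 2, 3, 4, 5}); every edge is covered by a bag; and for each vertex v the set of bags containing v is connected in the bag tree. The decomposition is therefore valid. The largest bag has 2 vertices, so the width is 1.

Yes; width 1.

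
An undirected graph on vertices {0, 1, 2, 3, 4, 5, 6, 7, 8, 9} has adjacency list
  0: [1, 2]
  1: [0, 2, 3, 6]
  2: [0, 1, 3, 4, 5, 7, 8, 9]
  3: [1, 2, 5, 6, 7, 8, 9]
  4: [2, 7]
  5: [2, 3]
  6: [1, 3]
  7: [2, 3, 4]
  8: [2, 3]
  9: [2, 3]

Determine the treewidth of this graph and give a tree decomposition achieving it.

Treewidth 2.
Bags: B1 = {1, 2, 3}  B2 = {2, 3, 8}  B3 = {1, 3, 6}  B4 = {0, 1, 2}  B5 = {2, 3, 5}  B6 = {2, 3, 9}  B7 = {2, 3, 7}  B8 = {2, 4, 7}
Tree: B1–B2, B1–B3, B1–B4, B2–B5, B2–B6, B5–B7, B7–B8

The largest bag has 3 vertices, giving width 2; this decomposition certifies tw(G) ≤ 2. Conversely, {0, 1, 2} is a clique of size 3, and the vertices of any clique must share a bag in every tree decomposition; so some bag has ≥ 3 vertices and tw(G) ≥ 2. Therefore the treewidth is 2.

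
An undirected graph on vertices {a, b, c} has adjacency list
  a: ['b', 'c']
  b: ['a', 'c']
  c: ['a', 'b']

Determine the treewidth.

2

A width-2 tree decomposition is:
Bags: B1 = {a, b, c}
Tree: (single bag)
With just one bag of size 3, the width is 3 − 1 = 2, so tw(G) ≤ 2. Conversely, {a, b, c} is a clique of size 3, and the vertices of any clique must share a bag in every tree decomposition; so some bag has ≥ 3 vertices and tw(G) ≥ 2. The upper and lower bounds meet at 2, so that is the treewidth.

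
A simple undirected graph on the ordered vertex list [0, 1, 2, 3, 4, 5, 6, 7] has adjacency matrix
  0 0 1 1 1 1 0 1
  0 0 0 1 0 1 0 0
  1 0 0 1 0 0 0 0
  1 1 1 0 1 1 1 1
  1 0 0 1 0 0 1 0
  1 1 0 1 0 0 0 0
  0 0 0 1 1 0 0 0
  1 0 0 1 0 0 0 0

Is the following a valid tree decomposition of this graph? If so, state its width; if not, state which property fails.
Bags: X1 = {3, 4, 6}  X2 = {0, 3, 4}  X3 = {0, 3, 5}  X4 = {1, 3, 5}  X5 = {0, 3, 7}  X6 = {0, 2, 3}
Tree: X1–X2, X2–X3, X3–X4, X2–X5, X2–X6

Yes; width 2.

Checking the three conditions: (i) the bags cover all of {0, 1, 2, 3, 4, 5, 6, 7}; (ii) for each edge, some bag contains both endpoints; (iii) the bags containing any fixed vertex form a subtree. All hold, so the decomposition is valid with width 3 − 1 = 2.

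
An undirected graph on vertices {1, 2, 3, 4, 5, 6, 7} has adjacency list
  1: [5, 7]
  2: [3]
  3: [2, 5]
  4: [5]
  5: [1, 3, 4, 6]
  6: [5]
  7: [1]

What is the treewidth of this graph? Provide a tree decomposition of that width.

Treewidth 1.
One optimal decomposition is:
Bags: B1 = {1, 5}  B2 = {5, 6}  B3 = {3, 5}  B4 = {4, 5}  B5 = {2, 3}  B6 = {1, 7}
Tree: B1–B2, B2–B3, B1–B4, B3–B5, B1–B6

Every bag has size at most 2, so the width is 2 − 1 = 1 and tw(G) ≤ 1. G has an edge, so its treewidth is at least 1. Hence tw(G) = 1 exactly.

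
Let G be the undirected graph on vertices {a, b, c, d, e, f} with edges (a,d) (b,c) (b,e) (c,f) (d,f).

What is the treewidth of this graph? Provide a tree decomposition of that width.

Treewidth 1.
One such decomposition:
Bags: B1 = {b, e}  B2 = {b, c}  B3 = {c, f}  B4 = {d, f}  B5 = {a, d}
Tree: B1–B2, B2–B3, B3–B4, B4–B5

The largest bag has 2 vertices, giving width 1; this decomposition certifies tw(G) ≤ 1. G has an edge, so its treewidth is at least 1. The upper and lower bounds meet at 1, so that is the treewidth.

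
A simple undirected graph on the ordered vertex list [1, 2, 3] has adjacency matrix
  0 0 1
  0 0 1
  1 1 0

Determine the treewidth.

1

A width-1 tree decomposition is:
Bags: B1 = {1, 3}  B2 = {2, 3}
Tree: B1–B2
Each bag holds 2 vertices, so the decomposition has width 1, which upper-bounds the treewidth. G has an edge, so its treewidth is at least 1. Hence tw(G) = 1 exactly.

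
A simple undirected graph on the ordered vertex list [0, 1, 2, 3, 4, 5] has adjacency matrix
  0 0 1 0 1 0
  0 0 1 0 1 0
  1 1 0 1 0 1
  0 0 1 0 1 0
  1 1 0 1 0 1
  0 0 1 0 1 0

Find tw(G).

A width-2 tree decomposition is:
Bags: B1 = {2, 4, 5}  B2 = {0, 2, 4}  B3 = {2, 3, 4}  B4 = {1, 2, 4}
Tree: B1–B2, B2–B3, B3–B4
Each bag holds 3 vertices, so the decomposition has width 2, which upper-bounds the treewidth. For the lower bound, G contains the cycle 4–5–2–0–4, so G is not a forest; only forests have treewidth ≤ 1, hence tw(G) ≥ 2. Hence tw(G) = 2 exactly.

2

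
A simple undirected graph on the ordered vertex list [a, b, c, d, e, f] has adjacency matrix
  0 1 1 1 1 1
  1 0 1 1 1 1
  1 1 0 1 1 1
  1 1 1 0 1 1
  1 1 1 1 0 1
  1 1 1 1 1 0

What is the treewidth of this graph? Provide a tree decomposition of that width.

With just one bag of size 6, the width is 6 − 1 = 5, so tw(G) ≤ 5. For the lower bound, the 6 vertices {a, b, c, d, e, f} are pairwise adjacent, and any tree decomposition puts a clique entirely inside one bag — forcing width ≥ 5. The upper and lower bounds meet at 5, so that is the treewidth.

Treewidth 5.
One such decomposition:
Bags: B1 = {a, b, c, d, e, f}
Tree: (single bag)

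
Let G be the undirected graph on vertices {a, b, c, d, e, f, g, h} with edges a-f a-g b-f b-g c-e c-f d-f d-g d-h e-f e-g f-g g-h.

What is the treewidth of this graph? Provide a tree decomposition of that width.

Treewidth 2.
One such decomposition:
Bags: B1 = {a, f, g}  B2 = {b, f, g}  B3 = {d, f, g}  B4 = {d, g, h}  B5 = {e, f, g}  B6 = {c, e, f}
Tree: B1–B2, B2–B3, B3–B4, B3–B5, B5–B6

Every bag has size at most 3, so the width is 3 − 1 = 2 and tw(G) ≤ 2. Conversely, {d, g, h} is a clique of size 3, and the vertices of any clique must share a bag in every tree decomposition; so some bag has ≥ 3 vertices and tw(G) ≥ 2. Hence tw(G) = 2 exactly.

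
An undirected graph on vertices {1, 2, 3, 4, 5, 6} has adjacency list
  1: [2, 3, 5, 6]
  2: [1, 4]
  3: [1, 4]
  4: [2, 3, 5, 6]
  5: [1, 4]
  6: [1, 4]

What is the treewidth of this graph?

2

A width-2 tree decomposition is:
Bags: B1 = {1, 3, 4}  B2 = {1, 4, 5}  B3 = {1, 4, 6}  B4 = {1, 2, 4}
Tree: B1–B2, B2–B3, B3–B4
The largest bag has 3 vertices, giving width 2; this decomposition certifies tw(G) ≤ 2. For the lower bound, G contains the cycle 3–1–5–4–3, so G is not a forest; only forests have treewidth ≤ 1, hence tw(G) ≥ 2. Hence tw(G) = 2 exactly.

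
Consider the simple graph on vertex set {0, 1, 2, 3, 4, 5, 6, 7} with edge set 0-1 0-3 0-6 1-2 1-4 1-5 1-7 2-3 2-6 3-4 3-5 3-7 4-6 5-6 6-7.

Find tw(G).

A width-3 tree decomposition is:
Bags: B1 = {1, 3, 6, 7}  B2 = {1, 2, 3, 6}  B3 = {0, 1, 3, 6}  B4 = {1, 3, 5, 6}  B5 = {1, 3, 4, 6}
Tree: B1–B2, B2–B3, B3–B4, B4–B5
The largest bag has 4 vertices, giving width 3; this decomposition certifies tw(G) ≤ 3. For the lower bound: the 4 vertex sets {3,7}, {2,6}, {1}, {0} are disjoint, each induces a connected subgraph, and every pair is joined by at least one edge of G. Contracting each set to a single vertex therefore yields K_{4} as a minor, and since treewidth is minor-monotone, tw(G) ≥ tw(K_{4}) = 3. Therefore the treewidth is 3.

3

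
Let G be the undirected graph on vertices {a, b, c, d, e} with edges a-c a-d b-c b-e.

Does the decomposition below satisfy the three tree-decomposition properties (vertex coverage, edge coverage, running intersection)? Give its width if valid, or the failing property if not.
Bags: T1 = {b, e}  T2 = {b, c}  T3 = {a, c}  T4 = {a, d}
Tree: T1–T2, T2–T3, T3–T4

Vertex coverage: the bags together contain {a, b, c, d, e}, the full vertex set. Edge coverage: each edge of G has both endpoints in at least one bag. Running intersection: for every vertex, the bags containing it form a connected subtree. All three properties hold, so this is a valid tree decomposition of width max|bag| − 1 = 1, and hence tw(G) ≤ 1.

Yes; width 1.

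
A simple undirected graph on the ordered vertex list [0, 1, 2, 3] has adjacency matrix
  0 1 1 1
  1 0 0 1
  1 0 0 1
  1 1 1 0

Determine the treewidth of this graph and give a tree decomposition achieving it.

Every bag has size at most 3, so the width is 3 − 1 = 2 and tw(G) ≤ 2. On the other hand G contains the 3-clique {0, 1, 3}. A clique must lie in a single bag of any decomposition, so no decomposition can have width below 2. The upper and lower bounds meet at 2, so that is the treewidth.

Treewidth 2.
One optimal decomposition is:
Bags: B1 = {0, 1, 3}  B2 = {0, 2, 3}
Tree: B1–B2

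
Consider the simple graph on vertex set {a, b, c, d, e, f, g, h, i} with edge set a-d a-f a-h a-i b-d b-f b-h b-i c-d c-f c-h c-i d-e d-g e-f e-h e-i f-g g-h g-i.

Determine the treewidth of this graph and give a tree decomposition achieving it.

Treewidth 4.
Bags: B1 = {b, d, f, h, i}  B2 = {d, f, g, h, i}  B3 = {c, d, f, h, i}  B4 = {d, e, f, h, i}  B5 = {a, d, f, h, i}
Tree: B1–B2, B2–B3, B3–B4, B4–B5

Each bag holds 5 vertices, so the decomposition has width 4, which upper-bounds the treewidth. For the lower bound: the 5 vertex sets {b,d}, {g,i}, {c,h}, {f}, {e} are disjoint, each induces a connected subgraph, and every pair is joined by at least one edge of G. Contracting each set to a single vertex therefore yields K_{5} as a minor, and since treewidth is minor-monotone, tw(G) ≥ tw(K_{5}) = 4. Therefore the treewidth is 4.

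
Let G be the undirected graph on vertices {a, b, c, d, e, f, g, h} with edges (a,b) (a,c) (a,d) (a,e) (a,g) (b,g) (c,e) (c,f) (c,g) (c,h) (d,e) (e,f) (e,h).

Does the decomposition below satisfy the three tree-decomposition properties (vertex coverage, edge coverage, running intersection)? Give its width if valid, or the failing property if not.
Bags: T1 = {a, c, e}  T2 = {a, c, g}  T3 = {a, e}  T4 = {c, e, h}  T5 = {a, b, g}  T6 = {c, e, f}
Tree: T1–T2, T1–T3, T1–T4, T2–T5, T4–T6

A tree decomposition must satisfy three properties: every vertex lies in some bag; for every edge, both endpoints lie together in some bag; and for every vertex, the bags containing it form a connected subtree. Here vertex d appears in no bag, so the decomposition is invalid.

No — vertex d appears in no bag.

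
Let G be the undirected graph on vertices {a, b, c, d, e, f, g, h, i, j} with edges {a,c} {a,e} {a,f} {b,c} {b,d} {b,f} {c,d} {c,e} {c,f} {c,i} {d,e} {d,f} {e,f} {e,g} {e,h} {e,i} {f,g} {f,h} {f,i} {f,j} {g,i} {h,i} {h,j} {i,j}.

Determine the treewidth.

A width-3 tree decomposition is:
Bags: B1 = {c, e, f, i}  B2 = {c, d, e, f}  B3 = {e, f, h, i}  B4 = {a, c, e, f}  B5 = {e, f, g, i}  B6 = {b, c, d, f}  B7 = {f, h, i, j}
Tree: B1–B2, B1–B3, B1–B4, B1–B5, B2–B6, B3–B7
The largest bag has 4 vertices, giving width 3; this decomposition certifies tw(G) ≤ 3. On the other hand G contains the 4-clique {f, h, i, j}. A clique must lie in a single bag of any decomposition, so no decomposition can have width below 3. Combining the bounds, tw(G) = 3.

3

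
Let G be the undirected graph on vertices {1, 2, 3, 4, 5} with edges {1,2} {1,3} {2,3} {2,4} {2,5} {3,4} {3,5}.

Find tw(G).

2

A width-2 tree decomposition is:
Bags: B1 = {2, 3, 5}  B2 = {2, 3, 4}  B3 = {1, 2, 3}
Tree: B1–B2, B1–B3
Every bag has size at most 3, so the width is 3 − 1 = 2 and tw(G) ≤ 2. For the lower bound, the 3 vertices {1, 2, 3} are pairwise adjacent, and any tree decomposition puts a clique entirely inside one bag — forcing width ≥ 2. Therefore the treewidth is 2.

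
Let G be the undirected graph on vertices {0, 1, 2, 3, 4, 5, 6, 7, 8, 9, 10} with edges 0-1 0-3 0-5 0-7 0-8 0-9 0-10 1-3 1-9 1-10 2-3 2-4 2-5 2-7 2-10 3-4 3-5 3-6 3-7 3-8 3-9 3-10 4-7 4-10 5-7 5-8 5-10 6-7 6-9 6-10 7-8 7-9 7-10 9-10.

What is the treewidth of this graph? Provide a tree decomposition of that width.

Each bag holds 5 vertices, so the decomposition has width 4, which upper-bounds the treewidth. Conversely, {0, 1, 3, 9, 10} is a clique of size 5, and the vertices of any clique must share a bag in every tree decomposition; so some bag has ≥ 5 vertices and tw(G) ≥ 4. Combining the bounds, tw(G) = 4.

Treewidth 4.
One optimal decomposition is:
Bags: B1 = {0, 3, 7, 9, 10}  B2 = {0, 1, 3, 9, 10}  B3 = {0, 3, 5, 7, 10}  B4 = {3, 6, 7, 9, 10}  B5 = {2, 3, 5, 7, 10}  B6 = {2, 3, 4, 7, 10}  B7 = {0, 3, 5, 7, 8}
Tree: B1–B2, B1–B3, B1–B4, B3–B5, B5–B6, B3–B7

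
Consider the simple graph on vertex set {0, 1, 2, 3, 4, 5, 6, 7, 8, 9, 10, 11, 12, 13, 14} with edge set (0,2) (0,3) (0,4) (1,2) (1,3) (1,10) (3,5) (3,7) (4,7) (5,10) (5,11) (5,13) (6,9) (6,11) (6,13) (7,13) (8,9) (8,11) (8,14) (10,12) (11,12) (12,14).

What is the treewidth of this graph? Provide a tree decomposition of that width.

Treewidth 3.
Bags: B1 = {6, 8, 9, 14}  B2 = {6, 8, 11, 14}  B3 = {6, 11, 12, 14}  B4 = {6, 11, 12, 13}  B5 = {5, 11, 12, 13}  B6 = {5, 10, 12, 13}  B7 = {5, 7, 10, 13}  B8 = {3, 5, 7, 10}  B9 = {1, 3, 7, 10}  B10 = {1, 3, 4, 7}  B11 = {0, 1, 3, 4}  B12 = {0, 1, 2, 4}
Tree: B1–B2, B2–B3, B3–B4, B4–B5, B5–B6, B6–B7, B7–B8, B8–B9, B9–B10, B10–B11, B11–B12

The largest bag has 4 vertices, giving width 3; this decomposition certifies tw(G) ≤ 3. For the lower bound: the 4 vertex sets {8,9,14}, {6}, {11}, {5,10,12,13} are disjoint, each induces a connected subgraph, and every pair is joined by at least one edge of G. Contracting each set to a single vertex therefore yields K_{4} as a minor, and since treewidth is minor-monotone, tw(G) ≥ tw(K_{4}) = 3. Therefore the treewidth is 3.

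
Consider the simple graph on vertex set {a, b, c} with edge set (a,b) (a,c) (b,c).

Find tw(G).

A width-2 tree decomposition is:
Bags: B1 = {a, b, c}
Tree: (single bag)
With just one bag of size 3, the width is 3 − 1 = 2, so tw(G) ≤ 2. For the lower bound, the 3 vertices {a, b, c} are pairwise adjacent, and any tree decomposition puts a clique entirely inside one bag — forcing width ≥ 2. Therefore the treewidth is 2.

2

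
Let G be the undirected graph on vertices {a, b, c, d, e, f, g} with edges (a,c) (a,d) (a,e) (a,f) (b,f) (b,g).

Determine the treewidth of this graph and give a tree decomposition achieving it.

Each bag holds 2 vertices, so the decomposition has width 1, which upper-bounds the treewidth. Since G has at least one edge (e.g. a–d), it is not an edgeless graph, so tw(G) ≥ 1. Combining the bounds, tw(G) = 1.

Treewidth 1.
One optimal decomposition is:
Bags: B1 = {a, d}  B2 = {a, f}  B3 = {a, c}  B4 = {b, f}  B5 = {b, g}  B6 = {a, e}
Tree: B1–B2, B1–B3, B2–B4, B4–B5, B2–B6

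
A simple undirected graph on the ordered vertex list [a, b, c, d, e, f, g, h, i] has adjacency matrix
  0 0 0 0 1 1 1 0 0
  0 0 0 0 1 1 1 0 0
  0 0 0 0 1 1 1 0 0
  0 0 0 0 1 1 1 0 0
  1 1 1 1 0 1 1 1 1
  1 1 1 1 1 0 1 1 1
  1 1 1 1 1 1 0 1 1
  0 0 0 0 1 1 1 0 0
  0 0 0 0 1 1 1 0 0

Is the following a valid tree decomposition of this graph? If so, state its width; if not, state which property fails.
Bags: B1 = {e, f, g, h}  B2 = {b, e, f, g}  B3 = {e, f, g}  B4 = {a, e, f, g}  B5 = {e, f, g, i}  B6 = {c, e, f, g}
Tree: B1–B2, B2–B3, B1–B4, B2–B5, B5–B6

No — vertex d appears in no bag.

A tree decomposition must satisfy three properties: every vertex lies in some bag; for every edge, both endpoints lie together in some bag; and for every vertex, the bags containing it form a connected subtree. Here vertex d appears in no bag, so the decomposition is invalid.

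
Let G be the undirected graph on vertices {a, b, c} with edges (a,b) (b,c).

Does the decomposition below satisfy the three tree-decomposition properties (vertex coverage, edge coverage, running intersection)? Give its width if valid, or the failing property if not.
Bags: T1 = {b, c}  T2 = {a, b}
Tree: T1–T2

Checking the three conditions: (i) the bags cover all of {a, b, c}; (ii) for each edge, some bag contains both endpoints; (iii) the bags containing any fixed vertex form a subtree. All hold, so the decomposition is valid with width 2 − 1 = 1.

Yes; width 1.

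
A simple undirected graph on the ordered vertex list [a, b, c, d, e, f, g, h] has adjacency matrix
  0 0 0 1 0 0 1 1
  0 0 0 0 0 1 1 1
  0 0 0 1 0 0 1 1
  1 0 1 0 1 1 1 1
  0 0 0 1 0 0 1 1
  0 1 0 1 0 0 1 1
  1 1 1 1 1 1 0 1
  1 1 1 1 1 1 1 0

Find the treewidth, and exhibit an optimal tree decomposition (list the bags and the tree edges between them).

Treewidth 3.
One optimal decomposition is:
Bags: B1 = {d, f, g, h}  B2 = {c, d, g, h}  B3 = {a, d, g, h}  B4 = {b, f, g, h}  B5 = {d, e, g, h}
Tree: B1–B2, B1–B3, B1–B4, B2–B5

The largest bag has 4 vertices, giving width 3; this decomposition certifies tw(G) ≤ 3. Conversely, {d, e, g, h} is a clique of size 4, and the vertices of any clique must share a bag in every tree decomposition; so some bag has ≥ 4 vertices and tw(G) ≥ 3. Combining the bounds, tw(G) = 3.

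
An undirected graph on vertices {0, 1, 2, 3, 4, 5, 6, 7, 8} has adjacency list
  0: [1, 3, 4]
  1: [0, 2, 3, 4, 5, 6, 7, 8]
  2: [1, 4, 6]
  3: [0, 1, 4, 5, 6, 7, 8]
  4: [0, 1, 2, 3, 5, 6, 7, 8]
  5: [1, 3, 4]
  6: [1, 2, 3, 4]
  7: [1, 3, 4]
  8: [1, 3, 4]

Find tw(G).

3

A width-3 tree decomposition is:
Bags: B1 = {1, 3, 4, 6}  B2 = {0, 1, 3, 4}  B3 = {1, 3, 4, 7}  B4 = {1, 3, 4, 8}  B5 = {1, 3, 4, 5}  B6 = {1, 2, 4, 6}
Tree: B1–B2, B2–B3, B2–B4, B1–B5, B1–B6
Every bag has size at most 4, so the width is 4 − 1 = 3 and tw(G) ≤ 3. Conversely, {1, 2, 4, 6} is a clique of size 4, and the vertices of any clique must share a bag in every tree decomposition; so some bag has ≥ 4 vertices and tw(G) ≥ 3. The upper and lower bounds meet at 3, so that is the treewidth.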